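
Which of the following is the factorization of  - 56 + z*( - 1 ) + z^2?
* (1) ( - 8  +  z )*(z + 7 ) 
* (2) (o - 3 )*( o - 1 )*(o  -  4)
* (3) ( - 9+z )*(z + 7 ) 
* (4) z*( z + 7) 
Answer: 1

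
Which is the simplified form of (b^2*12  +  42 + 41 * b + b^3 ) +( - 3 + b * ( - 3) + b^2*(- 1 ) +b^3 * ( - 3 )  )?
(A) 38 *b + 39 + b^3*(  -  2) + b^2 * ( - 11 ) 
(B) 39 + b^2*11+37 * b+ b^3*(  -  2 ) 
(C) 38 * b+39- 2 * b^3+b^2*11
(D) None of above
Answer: C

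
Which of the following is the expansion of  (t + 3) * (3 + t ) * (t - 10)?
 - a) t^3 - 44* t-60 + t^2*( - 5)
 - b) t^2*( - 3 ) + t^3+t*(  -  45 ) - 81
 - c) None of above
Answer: c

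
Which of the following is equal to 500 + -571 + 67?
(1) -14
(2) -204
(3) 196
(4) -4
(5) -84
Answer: 4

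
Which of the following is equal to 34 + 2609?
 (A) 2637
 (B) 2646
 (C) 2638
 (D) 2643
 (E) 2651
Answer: D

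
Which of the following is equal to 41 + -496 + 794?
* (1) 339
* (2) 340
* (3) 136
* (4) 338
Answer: 1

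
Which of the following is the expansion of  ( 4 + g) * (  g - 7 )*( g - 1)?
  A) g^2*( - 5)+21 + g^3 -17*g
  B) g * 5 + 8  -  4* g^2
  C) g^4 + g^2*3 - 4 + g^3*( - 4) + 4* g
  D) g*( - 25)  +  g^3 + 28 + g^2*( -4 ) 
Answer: D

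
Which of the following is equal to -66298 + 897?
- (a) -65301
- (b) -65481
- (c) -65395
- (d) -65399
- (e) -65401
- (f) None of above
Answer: e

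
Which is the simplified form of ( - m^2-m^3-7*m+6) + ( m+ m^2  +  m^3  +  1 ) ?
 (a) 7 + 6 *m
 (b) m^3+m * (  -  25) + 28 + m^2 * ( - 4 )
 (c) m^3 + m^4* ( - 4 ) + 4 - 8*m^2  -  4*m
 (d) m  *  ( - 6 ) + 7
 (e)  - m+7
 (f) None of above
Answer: d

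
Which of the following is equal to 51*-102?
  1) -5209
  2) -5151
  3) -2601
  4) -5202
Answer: 4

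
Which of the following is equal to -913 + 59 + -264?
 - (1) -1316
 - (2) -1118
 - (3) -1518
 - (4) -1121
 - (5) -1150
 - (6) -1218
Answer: 2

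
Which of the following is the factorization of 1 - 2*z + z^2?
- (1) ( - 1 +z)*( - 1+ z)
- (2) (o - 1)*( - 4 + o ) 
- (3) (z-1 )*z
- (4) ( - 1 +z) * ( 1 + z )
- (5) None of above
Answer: 1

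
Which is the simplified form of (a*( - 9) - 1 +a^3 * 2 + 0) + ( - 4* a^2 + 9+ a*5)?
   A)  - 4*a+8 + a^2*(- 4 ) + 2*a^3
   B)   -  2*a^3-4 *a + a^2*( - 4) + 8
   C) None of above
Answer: A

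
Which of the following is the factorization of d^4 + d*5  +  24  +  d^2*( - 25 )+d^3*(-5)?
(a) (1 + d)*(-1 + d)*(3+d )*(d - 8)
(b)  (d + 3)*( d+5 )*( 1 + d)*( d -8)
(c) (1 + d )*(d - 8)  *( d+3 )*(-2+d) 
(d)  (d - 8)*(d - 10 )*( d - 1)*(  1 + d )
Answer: a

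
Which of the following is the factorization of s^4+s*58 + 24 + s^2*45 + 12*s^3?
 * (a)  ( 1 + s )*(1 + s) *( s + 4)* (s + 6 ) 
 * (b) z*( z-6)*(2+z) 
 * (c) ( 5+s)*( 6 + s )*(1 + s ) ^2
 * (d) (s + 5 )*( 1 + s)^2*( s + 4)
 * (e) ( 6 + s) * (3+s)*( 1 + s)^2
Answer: a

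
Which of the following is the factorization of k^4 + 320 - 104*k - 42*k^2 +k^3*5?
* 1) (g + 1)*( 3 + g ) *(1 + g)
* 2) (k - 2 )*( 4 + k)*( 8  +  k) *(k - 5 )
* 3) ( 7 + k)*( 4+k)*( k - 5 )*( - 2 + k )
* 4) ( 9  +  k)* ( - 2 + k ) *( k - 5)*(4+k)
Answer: 2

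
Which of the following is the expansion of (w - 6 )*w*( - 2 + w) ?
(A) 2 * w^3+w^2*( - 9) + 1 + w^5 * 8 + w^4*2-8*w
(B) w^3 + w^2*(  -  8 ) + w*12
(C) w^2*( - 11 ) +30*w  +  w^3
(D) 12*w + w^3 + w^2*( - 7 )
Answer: B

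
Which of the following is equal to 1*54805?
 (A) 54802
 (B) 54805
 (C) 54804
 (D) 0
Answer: B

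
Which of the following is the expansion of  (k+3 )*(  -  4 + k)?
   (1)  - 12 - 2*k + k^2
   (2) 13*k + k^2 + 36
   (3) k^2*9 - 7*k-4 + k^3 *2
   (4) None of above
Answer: 4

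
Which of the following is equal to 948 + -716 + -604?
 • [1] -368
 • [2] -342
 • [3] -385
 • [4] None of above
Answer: 4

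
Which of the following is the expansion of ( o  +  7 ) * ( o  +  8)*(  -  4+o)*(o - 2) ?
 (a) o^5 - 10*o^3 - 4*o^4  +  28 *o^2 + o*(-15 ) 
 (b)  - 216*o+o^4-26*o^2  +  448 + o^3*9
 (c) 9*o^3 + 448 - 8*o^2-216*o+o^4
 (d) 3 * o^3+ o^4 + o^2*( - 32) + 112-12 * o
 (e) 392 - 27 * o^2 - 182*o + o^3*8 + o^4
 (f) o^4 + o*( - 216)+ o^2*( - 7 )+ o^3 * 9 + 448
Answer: b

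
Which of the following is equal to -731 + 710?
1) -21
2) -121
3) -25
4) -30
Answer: 1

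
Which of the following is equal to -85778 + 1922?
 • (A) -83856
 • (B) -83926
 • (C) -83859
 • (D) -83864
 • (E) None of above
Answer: A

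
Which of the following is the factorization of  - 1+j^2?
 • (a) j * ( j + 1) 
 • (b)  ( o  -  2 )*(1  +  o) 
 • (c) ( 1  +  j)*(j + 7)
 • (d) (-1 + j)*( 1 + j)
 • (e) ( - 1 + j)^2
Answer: d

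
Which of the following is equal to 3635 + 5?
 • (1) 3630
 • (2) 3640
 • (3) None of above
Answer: 2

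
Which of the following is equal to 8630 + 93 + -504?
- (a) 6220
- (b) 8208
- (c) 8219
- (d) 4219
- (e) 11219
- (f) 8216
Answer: c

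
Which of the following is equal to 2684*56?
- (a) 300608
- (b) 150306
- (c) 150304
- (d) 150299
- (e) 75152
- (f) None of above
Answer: c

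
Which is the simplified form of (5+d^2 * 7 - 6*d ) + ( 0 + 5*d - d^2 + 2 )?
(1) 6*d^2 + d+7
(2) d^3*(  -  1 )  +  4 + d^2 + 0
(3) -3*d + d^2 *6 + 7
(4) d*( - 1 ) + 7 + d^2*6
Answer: 4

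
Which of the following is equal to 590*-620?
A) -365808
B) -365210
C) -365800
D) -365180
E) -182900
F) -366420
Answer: C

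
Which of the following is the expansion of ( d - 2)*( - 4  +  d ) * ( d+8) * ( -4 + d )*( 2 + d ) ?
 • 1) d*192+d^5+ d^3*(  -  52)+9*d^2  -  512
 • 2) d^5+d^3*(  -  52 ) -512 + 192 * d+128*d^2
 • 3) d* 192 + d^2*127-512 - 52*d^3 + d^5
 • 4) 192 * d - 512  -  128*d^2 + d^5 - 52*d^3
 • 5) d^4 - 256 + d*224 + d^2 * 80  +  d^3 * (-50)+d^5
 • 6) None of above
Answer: 2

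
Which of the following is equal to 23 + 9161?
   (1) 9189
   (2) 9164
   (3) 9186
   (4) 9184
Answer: 4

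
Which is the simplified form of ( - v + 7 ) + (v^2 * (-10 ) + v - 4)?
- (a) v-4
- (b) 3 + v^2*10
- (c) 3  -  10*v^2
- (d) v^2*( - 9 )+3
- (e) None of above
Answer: c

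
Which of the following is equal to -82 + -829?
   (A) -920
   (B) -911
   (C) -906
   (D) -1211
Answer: B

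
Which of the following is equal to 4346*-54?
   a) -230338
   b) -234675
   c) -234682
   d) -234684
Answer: d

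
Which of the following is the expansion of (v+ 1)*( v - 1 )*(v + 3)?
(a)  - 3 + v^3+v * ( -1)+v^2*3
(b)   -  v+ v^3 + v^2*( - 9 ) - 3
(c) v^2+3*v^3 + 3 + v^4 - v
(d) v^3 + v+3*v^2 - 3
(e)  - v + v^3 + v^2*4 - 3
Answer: a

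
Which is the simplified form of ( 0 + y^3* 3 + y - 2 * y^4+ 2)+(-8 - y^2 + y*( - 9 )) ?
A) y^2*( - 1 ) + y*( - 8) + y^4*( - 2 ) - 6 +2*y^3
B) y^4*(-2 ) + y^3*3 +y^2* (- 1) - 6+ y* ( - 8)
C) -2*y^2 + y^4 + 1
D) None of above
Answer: B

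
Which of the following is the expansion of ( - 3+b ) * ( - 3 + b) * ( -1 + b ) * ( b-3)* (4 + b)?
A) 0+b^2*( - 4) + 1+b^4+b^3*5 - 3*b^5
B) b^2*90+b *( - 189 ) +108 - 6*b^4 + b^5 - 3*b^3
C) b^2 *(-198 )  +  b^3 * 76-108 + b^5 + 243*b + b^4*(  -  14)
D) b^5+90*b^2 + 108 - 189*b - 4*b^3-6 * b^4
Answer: D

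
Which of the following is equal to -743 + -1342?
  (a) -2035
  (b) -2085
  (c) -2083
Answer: b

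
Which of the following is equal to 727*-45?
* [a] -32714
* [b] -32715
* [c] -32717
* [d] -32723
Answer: b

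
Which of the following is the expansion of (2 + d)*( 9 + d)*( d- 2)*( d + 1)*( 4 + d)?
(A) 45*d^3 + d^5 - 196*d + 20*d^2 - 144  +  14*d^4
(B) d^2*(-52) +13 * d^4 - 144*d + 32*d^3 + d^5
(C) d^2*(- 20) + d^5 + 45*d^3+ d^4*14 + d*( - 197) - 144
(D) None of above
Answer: D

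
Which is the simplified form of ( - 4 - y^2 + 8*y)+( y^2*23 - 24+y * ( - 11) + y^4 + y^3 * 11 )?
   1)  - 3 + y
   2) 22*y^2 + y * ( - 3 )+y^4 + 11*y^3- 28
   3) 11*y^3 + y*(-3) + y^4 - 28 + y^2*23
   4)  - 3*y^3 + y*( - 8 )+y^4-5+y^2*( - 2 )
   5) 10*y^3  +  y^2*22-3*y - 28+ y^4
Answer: 2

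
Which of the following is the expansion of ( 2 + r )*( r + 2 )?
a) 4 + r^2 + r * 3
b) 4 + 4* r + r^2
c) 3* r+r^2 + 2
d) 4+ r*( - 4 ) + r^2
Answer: b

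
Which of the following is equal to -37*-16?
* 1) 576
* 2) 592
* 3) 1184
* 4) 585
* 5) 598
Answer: 2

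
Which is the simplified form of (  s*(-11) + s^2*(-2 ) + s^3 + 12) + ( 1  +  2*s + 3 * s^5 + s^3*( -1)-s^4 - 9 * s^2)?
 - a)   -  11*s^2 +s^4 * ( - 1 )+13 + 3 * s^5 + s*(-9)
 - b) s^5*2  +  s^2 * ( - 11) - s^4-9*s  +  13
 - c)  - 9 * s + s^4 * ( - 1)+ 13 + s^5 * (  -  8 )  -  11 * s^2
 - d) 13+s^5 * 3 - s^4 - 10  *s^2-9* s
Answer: a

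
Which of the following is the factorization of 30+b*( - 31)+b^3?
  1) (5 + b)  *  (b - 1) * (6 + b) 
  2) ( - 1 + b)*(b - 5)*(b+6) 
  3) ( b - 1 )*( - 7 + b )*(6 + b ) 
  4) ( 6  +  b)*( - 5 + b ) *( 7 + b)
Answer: 2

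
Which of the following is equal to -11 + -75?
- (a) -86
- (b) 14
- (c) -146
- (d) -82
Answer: a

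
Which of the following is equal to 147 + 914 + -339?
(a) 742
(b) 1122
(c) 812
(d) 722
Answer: d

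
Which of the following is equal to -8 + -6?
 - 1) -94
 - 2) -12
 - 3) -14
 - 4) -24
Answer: 3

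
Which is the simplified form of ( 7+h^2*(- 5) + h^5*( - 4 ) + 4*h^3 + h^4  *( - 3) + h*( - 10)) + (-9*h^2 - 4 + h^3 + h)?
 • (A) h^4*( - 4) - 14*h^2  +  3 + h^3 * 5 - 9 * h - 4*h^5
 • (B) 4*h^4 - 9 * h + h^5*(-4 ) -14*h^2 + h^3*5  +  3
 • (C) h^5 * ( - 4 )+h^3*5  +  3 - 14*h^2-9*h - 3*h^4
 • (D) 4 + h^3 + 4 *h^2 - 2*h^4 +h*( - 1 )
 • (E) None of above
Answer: C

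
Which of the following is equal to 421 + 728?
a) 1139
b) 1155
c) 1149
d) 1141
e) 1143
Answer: c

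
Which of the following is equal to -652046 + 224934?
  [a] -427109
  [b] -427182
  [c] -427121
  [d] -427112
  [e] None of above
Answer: d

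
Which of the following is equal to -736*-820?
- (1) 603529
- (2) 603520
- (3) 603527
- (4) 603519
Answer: 2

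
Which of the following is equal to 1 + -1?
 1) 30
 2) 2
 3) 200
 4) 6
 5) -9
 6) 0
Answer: 6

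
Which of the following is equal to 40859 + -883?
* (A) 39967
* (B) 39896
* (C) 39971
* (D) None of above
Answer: D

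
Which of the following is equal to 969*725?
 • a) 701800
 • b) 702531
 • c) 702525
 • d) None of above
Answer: c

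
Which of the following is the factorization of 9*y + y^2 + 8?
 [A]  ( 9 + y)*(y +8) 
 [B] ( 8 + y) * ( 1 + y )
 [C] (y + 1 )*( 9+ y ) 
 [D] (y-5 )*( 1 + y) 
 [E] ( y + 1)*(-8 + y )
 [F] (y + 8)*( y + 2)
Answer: B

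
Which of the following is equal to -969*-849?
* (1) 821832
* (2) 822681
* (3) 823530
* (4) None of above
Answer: 2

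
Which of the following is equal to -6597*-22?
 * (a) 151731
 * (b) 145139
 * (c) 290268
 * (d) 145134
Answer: d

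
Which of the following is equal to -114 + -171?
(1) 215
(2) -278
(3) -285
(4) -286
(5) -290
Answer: 3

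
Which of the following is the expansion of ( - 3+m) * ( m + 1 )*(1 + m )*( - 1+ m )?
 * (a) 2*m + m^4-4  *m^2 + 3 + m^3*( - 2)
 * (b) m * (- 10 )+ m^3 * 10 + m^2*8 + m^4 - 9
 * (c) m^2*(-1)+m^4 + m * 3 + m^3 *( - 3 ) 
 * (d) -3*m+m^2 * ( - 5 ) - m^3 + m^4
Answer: a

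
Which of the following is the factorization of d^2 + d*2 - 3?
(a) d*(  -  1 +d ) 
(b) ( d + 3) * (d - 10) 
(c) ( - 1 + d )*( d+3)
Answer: c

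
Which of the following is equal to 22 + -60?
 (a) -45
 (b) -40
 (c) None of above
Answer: c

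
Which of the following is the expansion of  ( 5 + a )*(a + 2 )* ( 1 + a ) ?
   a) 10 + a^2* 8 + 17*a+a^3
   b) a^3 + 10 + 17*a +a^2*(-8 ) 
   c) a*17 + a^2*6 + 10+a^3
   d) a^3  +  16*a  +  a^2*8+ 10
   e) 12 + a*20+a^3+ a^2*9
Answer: a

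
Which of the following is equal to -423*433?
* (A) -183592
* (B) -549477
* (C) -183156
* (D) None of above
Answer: D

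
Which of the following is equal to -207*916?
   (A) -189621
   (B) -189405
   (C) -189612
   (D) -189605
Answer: C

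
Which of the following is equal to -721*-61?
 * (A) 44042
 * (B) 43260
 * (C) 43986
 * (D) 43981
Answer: D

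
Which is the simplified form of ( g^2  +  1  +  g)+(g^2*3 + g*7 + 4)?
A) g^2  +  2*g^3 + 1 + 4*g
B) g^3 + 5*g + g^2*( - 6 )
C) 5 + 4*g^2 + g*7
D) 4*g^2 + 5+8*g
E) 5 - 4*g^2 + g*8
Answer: D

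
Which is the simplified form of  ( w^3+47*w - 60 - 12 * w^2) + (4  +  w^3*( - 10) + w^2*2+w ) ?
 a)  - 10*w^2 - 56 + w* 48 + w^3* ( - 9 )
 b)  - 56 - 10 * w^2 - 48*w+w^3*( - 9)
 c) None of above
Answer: a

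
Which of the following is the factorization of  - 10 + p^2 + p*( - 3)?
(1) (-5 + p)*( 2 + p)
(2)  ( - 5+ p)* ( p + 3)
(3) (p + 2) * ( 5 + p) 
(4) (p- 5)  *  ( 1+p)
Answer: 1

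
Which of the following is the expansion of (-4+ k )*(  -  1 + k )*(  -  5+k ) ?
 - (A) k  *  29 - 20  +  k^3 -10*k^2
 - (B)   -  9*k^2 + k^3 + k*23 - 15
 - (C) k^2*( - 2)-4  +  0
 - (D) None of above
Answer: A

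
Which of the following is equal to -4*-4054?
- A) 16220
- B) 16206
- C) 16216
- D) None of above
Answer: C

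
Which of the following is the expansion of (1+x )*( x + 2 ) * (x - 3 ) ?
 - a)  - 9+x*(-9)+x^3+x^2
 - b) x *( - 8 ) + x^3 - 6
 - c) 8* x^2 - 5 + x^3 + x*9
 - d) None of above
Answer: d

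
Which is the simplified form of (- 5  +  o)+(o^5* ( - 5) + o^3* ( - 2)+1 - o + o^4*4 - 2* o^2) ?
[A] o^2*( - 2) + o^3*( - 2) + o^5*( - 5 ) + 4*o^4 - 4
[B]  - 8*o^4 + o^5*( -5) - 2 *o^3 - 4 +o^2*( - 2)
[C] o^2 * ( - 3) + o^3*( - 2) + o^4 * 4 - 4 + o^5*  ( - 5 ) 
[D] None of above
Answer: A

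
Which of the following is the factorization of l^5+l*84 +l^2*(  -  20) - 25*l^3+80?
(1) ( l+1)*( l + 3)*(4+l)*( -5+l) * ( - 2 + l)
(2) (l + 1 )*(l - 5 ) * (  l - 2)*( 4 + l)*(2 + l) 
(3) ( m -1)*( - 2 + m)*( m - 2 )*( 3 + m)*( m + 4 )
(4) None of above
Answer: 2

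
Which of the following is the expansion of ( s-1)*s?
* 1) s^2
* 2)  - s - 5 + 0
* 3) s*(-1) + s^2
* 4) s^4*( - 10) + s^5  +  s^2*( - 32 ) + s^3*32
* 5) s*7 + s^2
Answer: 3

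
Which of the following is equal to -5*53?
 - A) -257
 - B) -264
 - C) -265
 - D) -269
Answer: C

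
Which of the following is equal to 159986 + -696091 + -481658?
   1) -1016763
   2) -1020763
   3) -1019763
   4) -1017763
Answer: 4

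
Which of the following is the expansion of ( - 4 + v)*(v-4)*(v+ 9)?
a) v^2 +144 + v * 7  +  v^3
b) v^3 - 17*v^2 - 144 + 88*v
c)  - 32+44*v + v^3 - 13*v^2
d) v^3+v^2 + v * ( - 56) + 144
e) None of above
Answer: d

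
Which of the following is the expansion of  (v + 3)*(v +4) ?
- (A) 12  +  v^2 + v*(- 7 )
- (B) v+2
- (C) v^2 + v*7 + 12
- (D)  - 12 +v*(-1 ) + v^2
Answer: C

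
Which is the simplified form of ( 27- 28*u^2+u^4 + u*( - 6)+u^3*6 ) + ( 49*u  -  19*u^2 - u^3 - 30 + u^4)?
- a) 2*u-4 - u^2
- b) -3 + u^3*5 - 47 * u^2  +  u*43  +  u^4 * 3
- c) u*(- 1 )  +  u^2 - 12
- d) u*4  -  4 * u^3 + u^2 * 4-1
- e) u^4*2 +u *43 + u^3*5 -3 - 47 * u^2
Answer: e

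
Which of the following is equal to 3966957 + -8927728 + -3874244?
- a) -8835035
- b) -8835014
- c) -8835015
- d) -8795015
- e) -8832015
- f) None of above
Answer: c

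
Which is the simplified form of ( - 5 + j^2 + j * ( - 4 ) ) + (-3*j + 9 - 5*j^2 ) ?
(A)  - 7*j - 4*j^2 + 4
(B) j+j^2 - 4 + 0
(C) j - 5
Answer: A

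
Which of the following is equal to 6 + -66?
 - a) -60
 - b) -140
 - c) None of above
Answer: a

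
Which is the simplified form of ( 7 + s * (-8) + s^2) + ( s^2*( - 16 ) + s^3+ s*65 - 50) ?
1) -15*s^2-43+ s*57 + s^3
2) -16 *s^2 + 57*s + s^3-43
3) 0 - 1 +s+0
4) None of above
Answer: 1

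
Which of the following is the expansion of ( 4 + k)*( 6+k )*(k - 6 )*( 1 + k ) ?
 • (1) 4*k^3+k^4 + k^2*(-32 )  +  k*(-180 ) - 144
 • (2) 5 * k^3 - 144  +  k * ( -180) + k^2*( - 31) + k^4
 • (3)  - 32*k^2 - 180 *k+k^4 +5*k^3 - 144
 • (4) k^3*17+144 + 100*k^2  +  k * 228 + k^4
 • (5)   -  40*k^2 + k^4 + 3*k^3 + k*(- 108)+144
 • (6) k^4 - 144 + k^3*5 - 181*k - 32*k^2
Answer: 3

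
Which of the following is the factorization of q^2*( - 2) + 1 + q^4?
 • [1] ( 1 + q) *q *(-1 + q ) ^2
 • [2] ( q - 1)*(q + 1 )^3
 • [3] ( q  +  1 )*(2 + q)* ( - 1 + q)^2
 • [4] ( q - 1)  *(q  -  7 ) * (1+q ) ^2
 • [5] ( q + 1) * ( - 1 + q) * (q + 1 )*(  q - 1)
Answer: 5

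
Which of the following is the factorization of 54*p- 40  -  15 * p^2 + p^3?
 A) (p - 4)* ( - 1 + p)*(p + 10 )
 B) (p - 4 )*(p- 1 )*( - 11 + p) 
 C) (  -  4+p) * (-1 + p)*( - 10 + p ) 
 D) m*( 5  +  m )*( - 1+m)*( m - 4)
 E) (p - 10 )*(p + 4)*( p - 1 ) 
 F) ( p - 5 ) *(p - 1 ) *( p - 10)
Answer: C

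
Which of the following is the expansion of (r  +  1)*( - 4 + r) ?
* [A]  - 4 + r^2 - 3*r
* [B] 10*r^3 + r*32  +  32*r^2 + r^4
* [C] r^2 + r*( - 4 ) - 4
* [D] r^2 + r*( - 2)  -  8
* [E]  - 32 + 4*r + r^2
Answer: A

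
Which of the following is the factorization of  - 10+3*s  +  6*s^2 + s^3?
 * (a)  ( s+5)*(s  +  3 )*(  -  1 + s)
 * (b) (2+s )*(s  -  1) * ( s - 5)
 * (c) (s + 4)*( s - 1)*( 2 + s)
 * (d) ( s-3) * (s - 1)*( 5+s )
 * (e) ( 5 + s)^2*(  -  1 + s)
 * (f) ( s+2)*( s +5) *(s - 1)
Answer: f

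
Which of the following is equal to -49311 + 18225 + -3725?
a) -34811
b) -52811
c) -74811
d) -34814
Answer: a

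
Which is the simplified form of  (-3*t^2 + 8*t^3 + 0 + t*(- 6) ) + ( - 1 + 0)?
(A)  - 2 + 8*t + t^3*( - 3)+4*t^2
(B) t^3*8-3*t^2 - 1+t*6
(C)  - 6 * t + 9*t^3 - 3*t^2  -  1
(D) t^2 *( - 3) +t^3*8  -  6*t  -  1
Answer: D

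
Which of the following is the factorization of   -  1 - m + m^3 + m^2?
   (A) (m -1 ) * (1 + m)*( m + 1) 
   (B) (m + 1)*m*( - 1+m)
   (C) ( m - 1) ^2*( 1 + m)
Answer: A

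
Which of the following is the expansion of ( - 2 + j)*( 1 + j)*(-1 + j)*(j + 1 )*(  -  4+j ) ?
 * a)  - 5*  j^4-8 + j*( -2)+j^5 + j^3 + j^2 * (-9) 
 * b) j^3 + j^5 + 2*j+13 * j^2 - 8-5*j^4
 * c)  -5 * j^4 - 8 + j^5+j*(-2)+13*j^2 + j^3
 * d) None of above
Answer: c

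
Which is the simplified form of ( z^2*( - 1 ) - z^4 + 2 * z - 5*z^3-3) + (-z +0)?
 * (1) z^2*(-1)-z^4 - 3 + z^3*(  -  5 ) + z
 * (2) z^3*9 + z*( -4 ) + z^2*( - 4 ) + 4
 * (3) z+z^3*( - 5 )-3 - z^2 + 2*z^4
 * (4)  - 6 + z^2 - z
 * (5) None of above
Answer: 1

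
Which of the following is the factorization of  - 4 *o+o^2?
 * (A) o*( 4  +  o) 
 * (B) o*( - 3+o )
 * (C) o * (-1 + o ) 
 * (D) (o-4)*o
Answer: D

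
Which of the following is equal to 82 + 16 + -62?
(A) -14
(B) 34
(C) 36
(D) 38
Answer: C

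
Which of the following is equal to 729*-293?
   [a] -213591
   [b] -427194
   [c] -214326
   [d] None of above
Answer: d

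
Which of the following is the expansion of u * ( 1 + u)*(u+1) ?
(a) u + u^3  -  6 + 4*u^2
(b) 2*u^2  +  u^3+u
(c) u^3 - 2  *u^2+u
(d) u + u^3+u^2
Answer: b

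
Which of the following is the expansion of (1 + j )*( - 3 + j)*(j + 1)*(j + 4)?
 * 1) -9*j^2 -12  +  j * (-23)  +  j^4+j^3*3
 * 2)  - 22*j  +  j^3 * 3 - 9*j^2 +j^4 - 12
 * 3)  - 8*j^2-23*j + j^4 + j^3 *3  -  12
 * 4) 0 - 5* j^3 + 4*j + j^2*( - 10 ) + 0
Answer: 1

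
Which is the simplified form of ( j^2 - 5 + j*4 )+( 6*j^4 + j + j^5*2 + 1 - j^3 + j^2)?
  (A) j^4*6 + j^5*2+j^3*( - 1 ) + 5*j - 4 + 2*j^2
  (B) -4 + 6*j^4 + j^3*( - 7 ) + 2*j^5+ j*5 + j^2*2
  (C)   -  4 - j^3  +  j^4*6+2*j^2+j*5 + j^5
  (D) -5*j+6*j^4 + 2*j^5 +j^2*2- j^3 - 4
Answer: A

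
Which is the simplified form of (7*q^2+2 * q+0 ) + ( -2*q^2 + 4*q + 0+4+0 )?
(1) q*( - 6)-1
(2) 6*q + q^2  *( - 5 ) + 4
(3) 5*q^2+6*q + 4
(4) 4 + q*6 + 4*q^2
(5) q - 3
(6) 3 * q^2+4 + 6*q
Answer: 3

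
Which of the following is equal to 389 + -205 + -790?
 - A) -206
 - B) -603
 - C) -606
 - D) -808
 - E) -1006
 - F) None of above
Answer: C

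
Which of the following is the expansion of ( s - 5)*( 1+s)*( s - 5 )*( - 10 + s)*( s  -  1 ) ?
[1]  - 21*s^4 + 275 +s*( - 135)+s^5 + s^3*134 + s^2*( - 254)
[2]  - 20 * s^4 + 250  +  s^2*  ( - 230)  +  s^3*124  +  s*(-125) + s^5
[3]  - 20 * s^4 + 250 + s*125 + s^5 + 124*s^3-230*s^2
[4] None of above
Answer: 2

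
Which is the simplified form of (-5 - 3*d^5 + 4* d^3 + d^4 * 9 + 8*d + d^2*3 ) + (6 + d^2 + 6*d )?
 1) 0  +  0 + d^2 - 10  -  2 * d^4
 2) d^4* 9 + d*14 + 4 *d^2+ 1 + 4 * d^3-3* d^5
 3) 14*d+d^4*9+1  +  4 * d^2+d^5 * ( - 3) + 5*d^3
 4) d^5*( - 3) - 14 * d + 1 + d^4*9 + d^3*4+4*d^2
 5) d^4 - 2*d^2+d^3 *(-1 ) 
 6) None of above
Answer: 2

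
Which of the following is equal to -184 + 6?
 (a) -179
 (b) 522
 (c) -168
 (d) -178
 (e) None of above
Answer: d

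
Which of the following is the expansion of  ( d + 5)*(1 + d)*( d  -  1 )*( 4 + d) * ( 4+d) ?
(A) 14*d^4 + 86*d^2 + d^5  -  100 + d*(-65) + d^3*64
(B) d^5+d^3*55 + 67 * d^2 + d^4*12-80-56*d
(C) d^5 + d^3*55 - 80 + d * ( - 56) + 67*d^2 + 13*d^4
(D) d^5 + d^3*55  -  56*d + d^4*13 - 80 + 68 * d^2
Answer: C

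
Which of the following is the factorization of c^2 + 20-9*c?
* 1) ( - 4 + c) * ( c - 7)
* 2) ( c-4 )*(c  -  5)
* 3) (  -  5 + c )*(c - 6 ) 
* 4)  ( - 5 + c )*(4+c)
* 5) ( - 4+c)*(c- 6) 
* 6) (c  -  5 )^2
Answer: 2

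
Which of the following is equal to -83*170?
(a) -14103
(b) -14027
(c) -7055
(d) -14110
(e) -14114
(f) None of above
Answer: d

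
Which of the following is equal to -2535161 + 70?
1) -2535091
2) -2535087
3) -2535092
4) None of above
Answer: 1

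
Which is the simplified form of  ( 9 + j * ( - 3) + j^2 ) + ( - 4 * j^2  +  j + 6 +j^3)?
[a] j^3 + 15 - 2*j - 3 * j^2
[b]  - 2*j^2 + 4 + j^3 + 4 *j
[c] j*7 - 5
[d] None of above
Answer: a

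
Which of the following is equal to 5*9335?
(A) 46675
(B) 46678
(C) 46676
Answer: A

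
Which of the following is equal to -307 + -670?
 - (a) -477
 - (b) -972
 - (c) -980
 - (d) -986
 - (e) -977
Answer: e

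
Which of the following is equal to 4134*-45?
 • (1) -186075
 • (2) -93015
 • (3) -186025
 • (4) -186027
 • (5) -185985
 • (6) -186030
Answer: 6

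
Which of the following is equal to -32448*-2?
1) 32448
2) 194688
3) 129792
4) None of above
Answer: 4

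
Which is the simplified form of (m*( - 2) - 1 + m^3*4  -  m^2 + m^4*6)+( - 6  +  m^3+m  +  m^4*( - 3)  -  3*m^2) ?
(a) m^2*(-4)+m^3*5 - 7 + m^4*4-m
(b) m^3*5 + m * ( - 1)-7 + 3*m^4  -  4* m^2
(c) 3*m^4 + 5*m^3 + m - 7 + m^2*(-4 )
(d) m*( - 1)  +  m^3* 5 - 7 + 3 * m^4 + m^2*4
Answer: b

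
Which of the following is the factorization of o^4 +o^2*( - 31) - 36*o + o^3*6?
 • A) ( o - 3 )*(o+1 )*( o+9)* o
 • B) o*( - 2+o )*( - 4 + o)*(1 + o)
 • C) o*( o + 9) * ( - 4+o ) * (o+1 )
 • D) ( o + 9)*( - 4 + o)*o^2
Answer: C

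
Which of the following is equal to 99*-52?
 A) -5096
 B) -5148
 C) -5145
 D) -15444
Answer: B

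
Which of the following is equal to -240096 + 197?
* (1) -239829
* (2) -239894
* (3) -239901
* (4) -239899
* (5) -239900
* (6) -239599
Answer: 4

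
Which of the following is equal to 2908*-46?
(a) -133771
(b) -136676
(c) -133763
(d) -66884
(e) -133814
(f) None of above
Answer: f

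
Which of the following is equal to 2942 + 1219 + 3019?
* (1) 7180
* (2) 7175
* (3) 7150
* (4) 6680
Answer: 1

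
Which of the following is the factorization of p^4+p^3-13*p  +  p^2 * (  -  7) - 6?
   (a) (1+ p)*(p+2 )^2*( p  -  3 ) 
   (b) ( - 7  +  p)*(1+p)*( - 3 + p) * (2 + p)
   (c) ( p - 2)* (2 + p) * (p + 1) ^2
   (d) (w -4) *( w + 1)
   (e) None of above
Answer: e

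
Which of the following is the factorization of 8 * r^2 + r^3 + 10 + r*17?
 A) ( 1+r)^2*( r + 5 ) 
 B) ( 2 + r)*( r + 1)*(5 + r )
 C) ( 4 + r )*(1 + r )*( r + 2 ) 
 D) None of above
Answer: B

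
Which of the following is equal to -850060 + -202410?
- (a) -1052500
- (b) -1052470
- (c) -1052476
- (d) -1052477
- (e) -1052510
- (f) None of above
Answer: b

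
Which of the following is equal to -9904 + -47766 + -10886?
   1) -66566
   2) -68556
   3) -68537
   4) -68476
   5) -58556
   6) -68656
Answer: 2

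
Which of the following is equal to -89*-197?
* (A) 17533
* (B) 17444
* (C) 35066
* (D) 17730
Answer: A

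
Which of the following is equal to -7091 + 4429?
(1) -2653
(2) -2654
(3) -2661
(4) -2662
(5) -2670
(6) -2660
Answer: 4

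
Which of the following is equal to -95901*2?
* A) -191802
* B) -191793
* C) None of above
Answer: A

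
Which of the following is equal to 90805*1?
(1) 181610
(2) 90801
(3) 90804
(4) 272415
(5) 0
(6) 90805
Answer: 6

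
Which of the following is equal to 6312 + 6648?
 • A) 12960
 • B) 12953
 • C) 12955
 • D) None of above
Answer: A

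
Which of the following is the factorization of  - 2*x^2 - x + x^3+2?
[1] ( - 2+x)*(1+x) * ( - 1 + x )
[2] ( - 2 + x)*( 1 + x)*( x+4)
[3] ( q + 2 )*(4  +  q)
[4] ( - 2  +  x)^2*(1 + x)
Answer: 1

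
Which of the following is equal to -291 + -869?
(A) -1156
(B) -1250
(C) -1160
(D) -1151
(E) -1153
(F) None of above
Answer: C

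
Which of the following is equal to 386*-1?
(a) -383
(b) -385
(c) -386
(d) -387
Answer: c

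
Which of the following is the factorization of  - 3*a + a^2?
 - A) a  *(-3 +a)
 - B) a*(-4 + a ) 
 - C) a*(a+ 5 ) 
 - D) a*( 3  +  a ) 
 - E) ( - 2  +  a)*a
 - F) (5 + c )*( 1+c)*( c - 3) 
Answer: A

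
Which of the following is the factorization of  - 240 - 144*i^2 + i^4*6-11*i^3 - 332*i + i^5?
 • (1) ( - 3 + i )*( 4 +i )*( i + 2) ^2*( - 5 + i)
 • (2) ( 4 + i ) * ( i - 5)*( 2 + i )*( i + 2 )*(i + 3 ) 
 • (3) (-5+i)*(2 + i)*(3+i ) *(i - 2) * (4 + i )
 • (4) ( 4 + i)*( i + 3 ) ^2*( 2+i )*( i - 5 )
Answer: 2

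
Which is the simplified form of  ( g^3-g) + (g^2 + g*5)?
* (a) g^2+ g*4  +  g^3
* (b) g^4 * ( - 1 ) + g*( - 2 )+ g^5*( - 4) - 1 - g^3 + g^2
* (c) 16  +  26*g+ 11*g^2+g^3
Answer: a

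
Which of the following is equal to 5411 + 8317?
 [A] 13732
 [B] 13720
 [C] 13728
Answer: C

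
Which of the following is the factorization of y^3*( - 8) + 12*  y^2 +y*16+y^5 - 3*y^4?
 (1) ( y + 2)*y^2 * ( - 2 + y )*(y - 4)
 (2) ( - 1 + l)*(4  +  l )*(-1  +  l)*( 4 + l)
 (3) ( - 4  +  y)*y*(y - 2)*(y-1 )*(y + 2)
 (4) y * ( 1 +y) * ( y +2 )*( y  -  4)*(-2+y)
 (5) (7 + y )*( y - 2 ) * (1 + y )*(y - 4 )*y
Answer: 4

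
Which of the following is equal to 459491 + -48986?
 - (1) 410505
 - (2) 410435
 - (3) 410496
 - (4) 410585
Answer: 1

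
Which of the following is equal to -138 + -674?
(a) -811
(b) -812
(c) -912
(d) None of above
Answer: b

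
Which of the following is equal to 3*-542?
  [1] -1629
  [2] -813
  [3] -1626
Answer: 3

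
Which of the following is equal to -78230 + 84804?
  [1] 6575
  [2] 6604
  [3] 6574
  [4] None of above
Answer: 3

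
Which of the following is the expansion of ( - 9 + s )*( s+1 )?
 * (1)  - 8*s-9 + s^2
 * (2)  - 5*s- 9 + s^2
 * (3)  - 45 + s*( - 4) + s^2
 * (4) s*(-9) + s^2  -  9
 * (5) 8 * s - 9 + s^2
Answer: 1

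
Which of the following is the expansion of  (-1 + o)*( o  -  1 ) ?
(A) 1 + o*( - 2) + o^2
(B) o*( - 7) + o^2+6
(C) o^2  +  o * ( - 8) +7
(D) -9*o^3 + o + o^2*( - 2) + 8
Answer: A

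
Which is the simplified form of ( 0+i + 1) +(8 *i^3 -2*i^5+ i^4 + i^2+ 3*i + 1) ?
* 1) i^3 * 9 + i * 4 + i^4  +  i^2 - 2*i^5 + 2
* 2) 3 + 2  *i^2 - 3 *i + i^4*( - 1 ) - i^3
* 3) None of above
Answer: 3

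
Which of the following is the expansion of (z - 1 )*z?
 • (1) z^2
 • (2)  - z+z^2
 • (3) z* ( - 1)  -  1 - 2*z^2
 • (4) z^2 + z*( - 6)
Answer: 2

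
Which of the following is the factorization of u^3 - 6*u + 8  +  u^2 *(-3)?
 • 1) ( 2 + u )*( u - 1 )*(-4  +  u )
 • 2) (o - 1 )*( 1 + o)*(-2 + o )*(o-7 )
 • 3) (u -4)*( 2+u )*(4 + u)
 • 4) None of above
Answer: 1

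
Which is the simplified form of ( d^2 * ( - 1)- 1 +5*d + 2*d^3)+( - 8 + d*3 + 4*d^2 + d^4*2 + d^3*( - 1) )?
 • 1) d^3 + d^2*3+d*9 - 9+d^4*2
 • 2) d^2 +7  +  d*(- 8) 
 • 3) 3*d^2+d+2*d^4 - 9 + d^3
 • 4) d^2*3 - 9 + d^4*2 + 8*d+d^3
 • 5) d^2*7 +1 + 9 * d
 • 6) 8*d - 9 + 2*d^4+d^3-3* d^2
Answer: 4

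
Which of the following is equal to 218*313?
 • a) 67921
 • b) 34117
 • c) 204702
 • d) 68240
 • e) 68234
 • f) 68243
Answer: e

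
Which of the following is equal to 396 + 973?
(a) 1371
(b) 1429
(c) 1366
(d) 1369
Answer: d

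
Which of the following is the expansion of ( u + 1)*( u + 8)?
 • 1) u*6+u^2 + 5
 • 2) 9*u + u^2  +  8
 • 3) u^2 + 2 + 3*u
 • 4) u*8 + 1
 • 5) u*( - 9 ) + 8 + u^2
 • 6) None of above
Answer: 2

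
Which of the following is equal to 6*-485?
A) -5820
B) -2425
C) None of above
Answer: C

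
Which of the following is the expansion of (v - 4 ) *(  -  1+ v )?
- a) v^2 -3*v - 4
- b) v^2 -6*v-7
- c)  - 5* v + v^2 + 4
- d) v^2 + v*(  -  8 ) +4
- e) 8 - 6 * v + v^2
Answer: c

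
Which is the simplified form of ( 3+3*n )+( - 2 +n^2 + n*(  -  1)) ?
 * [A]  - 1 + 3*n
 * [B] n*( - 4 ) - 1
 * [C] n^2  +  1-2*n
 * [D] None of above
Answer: D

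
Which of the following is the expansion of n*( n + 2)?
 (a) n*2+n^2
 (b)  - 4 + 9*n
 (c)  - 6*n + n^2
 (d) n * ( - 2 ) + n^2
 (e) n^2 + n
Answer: a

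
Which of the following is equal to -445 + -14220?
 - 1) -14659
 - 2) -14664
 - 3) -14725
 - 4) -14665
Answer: 4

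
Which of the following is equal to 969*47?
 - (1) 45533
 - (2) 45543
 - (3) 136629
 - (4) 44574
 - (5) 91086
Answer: 2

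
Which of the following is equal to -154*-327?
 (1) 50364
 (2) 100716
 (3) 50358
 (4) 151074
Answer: 3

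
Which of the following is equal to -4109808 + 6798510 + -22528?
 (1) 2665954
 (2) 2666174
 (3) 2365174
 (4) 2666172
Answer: 2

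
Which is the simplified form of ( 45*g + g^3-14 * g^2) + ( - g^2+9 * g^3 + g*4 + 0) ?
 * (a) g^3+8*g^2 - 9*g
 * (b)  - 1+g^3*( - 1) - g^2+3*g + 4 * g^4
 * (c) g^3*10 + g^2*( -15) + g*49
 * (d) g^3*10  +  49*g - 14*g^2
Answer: c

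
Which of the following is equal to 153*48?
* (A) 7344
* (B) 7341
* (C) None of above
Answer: A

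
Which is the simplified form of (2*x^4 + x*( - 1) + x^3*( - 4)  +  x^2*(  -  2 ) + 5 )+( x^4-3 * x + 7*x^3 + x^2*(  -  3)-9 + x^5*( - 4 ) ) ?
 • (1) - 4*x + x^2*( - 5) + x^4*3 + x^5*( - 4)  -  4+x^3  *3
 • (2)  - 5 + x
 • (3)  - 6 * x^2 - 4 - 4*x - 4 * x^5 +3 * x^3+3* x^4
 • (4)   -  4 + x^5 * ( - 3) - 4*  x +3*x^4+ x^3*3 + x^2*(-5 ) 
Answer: 1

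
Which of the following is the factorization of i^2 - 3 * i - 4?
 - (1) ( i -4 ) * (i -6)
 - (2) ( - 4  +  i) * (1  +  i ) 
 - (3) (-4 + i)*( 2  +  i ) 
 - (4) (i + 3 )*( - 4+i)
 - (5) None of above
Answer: 2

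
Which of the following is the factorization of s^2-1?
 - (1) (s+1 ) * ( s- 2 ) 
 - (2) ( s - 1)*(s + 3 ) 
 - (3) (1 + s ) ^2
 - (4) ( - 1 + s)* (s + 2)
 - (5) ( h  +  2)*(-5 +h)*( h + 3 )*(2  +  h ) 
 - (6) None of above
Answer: 6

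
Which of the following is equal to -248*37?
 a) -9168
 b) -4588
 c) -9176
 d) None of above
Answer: c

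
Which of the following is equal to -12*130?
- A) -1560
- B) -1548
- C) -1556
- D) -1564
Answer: A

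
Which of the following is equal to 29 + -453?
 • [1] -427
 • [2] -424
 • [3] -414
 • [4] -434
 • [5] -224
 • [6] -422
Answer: 2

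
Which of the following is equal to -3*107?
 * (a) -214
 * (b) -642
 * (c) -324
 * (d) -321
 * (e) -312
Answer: d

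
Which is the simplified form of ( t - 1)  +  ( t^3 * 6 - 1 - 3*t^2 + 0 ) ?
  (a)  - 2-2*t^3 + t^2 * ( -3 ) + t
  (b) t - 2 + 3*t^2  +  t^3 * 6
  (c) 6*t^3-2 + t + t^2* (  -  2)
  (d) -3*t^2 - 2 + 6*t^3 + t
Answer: d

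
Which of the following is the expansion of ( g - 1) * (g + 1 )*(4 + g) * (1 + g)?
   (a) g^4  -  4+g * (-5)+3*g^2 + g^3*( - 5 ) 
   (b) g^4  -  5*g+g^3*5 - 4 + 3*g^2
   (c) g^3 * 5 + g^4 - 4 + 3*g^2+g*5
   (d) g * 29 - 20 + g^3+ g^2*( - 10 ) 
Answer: b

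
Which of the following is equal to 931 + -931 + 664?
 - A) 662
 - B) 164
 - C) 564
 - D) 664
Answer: D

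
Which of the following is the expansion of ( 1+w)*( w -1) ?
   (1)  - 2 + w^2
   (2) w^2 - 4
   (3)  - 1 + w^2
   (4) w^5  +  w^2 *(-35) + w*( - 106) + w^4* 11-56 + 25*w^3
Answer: 3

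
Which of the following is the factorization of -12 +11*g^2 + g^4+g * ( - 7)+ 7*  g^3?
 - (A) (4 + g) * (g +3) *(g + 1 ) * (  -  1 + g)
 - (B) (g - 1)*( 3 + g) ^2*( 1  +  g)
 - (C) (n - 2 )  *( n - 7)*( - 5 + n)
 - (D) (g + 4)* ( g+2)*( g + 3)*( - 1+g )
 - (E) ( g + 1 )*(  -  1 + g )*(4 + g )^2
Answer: A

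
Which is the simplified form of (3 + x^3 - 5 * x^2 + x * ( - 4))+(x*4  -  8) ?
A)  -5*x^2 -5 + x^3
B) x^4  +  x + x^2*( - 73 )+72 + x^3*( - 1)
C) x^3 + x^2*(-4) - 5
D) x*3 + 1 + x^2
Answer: A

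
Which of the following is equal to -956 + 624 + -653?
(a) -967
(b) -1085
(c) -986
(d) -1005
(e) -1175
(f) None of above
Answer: f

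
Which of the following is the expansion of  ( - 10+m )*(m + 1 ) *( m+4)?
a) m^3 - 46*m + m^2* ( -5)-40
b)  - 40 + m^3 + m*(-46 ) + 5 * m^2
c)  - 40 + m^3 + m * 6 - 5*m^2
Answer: a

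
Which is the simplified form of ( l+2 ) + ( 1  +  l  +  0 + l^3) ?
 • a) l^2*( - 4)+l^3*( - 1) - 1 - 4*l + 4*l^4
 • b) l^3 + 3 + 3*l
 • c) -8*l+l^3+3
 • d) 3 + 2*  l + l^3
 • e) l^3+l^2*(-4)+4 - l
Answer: d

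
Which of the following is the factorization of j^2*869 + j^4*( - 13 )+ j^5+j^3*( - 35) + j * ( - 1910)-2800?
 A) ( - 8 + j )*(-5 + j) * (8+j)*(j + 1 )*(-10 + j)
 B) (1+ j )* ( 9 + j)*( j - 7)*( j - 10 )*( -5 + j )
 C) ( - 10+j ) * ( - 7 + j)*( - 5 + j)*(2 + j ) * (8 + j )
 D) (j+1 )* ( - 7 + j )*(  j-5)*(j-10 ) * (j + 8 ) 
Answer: D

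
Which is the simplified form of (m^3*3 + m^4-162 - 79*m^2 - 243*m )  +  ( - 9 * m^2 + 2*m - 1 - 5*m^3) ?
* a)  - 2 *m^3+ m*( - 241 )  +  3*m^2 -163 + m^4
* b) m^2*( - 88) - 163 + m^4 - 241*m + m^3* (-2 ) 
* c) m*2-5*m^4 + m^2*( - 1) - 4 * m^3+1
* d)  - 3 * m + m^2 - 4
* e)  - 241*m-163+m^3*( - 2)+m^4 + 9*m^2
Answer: b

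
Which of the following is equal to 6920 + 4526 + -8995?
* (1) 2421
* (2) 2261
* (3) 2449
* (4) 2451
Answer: 4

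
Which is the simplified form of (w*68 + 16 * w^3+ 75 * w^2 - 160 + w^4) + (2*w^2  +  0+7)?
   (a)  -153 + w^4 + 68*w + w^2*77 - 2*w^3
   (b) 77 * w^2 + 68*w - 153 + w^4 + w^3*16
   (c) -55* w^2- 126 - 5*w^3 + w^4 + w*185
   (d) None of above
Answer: b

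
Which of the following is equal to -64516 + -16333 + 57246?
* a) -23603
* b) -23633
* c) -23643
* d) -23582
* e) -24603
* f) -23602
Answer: a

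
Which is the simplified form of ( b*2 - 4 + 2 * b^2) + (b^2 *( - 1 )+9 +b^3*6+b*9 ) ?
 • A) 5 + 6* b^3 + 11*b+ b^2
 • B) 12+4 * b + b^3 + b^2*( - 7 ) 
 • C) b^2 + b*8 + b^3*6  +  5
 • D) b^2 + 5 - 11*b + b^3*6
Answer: A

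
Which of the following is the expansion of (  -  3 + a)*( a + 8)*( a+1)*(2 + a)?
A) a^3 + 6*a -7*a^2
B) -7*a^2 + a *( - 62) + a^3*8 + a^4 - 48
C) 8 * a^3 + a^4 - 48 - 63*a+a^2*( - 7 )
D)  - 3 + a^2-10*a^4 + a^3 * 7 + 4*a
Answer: B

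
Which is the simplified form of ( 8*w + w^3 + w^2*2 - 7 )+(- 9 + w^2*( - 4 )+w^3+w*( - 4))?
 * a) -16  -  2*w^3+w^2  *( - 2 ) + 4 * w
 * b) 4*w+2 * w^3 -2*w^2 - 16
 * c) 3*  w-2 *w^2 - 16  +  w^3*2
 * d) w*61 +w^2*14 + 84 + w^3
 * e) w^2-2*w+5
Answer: b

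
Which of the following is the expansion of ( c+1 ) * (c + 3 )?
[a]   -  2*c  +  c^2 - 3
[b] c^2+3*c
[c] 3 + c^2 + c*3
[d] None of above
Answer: d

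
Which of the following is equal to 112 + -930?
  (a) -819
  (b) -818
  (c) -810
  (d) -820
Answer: b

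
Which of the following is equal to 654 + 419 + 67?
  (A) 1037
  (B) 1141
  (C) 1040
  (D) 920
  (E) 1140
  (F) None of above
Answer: E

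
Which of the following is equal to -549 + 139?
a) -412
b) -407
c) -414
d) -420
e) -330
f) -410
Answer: f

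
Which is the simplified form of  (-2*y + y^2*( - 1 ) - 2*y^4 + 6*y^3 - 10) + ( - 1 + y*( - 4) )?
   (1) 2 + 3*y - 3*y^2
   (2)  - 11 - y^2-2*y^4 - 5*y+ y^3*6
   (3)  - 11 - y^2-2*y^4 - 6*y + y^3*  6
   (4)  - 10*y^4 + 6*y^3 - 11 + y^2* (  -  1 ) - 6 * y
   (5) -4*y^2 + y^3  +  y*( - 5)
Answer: 3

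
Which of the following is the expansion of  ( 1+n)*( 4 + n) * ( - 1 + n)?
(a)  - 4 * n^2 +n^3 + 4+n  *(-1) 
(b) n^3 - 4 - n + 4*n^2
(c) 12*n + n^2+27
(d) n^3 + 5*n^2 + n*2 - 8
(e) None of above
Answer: b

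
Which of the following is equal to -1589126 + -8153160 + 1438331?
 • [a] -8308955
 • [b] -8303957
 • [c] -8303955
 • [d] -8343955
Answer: c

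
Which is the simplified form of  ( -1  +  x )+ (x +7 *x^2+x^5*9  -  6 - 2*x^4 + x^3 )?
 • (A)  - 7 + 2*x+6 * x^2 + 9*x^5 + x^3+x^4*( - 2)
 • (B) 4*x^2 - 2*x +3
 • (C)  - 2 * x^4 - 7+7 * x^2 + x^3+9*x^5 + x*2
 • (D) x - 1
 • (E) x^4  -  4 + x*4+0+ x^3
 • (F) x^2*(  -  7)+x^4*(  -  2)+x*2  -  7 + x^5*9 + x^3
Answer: C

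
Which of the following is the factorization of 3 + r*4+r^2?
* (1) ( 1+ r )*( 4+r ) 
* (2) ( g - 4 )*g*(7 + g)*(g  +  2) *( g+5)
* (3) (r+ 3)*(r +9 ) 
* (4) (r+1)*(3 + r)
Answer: 4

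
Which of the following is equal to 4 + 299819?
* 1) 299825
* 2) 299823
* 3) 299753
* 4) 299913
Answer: 2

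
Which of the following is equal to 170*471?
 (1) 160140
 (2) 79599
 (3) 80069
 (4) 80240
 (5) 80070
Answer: 5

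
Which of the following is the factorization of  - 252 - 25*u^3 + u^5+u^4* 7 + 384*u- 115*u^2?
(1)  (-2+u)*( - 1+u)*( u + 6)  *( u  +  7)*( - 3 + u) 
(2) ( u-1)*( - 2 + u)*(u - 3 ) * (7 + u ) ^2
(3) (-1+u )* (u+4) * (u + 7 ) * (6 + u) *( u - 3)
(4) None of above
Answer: 1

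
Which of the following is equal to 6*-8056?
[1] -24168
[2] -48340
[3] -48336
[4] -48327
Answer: 3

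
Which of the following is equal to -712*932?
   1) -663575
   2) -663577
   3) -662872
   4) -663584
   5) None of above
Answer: 4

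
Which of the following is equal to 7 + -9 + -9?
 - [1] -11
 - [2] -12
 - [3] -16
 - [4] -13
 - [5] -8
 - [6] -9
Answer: 1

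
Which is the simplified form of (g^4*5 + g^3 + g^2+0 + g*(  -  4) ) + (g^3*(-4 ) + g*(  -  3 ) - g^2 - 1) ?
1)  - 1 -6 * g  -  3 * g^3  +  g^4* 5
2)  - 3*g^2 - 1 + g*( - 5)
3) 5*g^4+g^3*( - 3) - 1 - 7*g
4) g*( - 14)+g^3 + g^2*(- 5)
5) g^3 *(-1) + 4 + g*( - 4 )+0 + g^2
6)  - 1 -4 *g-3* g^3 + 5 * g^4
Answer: 3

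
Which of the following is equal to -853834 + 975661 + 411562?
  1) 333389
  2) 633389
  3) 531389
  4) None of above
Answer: 4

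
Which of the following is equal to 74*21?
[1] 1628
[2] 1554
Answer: 2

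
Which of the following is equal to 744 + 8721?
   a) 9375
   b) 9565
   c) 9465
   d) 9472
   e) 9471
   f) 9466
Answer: c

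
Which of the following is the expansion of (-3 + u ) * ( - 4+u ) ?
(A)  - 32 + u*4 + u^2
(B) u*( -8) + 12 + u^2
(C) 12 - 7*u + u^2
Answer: C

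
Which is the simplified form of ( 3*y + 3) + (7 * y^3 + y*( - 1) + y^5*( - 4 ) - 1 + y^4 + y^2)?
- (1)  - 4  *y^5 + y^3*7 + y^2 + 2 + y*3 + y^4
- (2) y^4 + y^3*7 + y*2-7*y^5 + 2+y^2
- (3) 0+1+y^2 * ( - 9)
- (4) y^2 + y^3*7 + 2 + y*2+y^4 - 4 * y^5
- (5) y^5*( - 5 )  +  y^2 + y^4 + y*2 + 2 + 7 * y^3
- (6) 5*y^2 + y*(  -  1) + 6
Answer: 4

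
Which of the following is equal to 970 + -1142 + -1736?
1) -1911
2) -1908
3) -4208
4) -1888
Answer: 2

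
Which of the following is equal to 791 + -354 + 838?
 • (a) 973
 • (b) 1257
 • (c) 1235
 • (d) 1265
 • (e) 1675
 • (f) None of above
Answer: f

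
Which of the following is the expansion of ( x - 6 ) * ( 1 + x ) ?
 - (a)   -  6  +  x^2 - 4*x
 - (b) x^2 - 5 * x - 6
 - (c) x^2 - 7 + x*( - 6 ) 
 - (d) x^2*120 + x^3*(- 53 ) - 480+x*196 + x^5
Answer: b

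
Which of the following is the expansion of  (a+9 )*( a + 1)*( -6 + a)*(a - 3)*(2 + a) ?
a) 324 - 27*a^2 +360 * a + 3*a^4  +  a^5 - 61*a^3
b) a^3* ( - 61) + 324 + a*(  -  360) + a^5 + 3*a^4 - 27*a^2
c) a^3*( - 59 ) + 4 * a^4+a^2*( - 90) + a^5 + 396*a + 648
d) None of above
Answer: a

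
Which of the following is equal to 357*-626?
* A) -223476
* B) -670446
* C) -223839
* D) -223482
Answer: D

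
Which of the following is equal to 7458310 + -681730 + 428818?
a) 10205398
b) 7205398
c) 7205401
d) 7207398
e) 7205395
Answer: b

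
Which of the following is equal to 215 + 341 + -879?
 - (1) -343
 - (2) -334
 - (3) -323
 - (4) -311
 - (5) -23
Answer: 3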